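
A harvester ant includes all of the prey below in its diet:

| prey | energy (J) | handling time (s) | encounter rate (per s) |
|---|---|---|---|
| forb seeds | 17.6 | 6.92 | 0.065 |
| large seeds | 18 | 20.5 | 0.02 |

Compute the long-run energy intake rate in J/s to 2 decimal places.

0.81 J/s

R = Σλ_iE_i / (1 + Σλ_ih_i)
Numerator: 0.065×17.6 + 0.02×18 = 1.504
Denominator: 1 + 0.065×6.92 + 0.02×20.5 = 1.86
R = 1.504/1.86 = 0.8087 J/s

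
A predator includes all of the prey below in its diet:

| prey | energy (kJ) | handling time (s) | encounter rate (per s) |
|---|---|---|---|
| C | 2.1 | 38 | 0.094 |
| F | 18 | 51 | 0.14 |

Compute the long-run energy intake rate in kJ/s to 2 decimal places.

R = Σλ_iE_i / (1 + Σλ_ih_i)
Numerator: 0.094×2.1 + 0.14×18 = 2.717
Denominator: 1 + 0.094×38 + 0.14×51 = 11.71
R = 2.717/11.71 = 0.232 kJ/s

0.23 kJ/s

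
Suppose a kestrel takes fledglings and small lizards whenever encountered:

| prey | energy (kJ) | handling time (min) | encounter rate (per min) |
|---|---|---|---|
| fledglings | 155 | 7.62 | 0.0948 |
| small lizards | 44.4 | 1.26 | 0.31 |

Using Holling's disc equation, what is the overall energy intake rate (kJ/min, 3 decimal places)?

R = Σλ_iE_i / (1 + Σλ_ih_i)
Numerator: 0.0948×155 + 0.31×44.4 = 28.46
Denominator: 1 + 0.0948×7.62 + 0.31×1.26 = 2.113
R = 28.46/2.113 = 13.47 kJ/min

13.468 kJ/min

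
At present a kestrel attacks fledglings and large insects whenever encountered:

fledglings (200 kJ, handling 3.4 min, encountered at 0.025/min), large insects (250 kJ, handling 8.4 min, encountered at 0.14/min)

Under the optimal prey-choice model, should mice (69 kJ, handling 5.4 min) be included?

Current rate: (0.025×200 + 0.14×250)/(1 + 0.025×3.4 + 0.14×8.4) = 17.69 kJ/min.
mice: E/h = 69/5.4 = 12.78 kJ/min.
Since 12.78 < R, time spent handling mice is better spent searching.

No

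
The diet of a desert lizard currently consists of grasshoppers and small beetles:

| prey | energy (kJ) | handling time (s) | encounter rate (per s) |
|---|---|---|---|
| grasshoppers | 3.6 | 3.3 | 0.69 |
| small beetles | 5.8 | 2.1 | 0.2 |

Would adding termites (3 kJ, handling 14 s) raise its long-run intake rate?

On grasshoppers and small beetles alone, R = ΣλE/(1+Σλh) = 3.644/3.697 = 0.9857 kJ/s.
termites: E/h = 3/14 = 0.2143 kJ/s.
0.2143 < 0.9857, so adding termites would lower the average — exclude it.

No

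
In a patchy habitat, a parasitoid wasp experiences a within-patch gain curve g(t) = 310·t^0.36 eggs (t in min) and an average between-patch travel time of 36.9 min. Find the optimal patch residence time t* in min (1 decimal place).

20.8 min

Optimal t* satisfies g'(t*) = g(t*)/(T + t*).
g'(t) = 0.36·310·t^-0.64. Setting 0.36·310·t^-0.64 = 310·t^0.36/(36.9+t) gives 0.36(36.9+t) = t, so 0.64·t = 0.36×36.9.
t* = 0.36×36.9/0.64 = 20.76 min.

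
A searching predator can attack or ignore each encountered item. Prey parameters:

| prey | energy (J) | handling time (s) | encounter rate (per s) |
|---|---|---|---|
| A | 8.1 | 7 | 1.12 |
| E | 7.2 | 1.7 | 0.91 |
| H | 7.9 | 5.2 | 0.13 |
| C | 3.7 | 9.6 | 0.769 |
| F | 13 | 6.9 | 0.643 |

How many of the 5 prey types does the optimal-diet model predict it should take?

E/h in descending order: E 4.24, F 1.88, H 1.52, A 1.16, C 0.385 J/s. The optimal diet is the largest prefix of this list for which every included type satisfies E_i/h_i > R on the types above it.
Rate on top 1: 2.572. F: 1.88 < 2.572 → exclude; stop.
Optimal diet: E — 1 of 5 types.

1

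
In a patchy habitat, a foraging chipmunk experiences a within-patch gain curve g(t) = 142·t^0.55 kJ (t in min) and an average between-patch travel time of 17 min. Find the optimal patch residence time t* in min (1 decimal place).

20.8 min

Maximise g(t)/(T+t): set derivative to zero → g'(t)(T+t) = g(t).
g'(t) = 0.55·142·t^-0.45. Setting 0.55·142·t^-0.45 = 142·t^0.55/(17+t) gives 0.55(17+t) = t, so 0.45·t = 0.55×17.
t* = 0.55×17/0.45 = 20.78 min.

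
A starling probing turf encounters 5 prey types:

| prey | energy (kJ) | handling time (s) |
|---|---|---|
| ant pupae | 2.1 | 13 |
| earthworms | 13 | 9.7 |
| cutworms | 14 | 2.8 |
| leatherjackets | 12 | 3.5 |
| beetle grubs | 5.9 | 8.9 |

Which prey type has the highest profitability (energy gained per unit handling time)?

cutworms

Profitability E/h (kJ/s): ant pupae = 2.1/13 = 0.162, earthworms = 13/9.7 = 1.34, cutworms = 14/2.8 = 5, leatherjackets = 12/3.5 = 3.43, beetle grubs = 5.9/8.9 = 0.663.
Ranked: cutworms > leatherjackets > earthworms > beetle grubs > ant pupae.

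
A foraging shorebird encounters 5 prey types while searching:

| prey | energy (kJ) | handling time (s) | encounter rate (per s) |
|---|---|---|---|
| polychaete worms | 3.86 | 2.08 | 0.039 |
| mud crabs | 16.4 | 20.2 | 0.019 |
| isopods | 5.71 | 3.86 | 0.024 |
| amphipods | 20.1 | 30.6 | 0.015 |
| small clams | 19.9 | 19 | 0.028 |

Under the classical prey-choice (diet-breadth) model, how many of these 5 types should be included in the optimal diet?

Profitabilities (E/h, kJ/s): polychaete worms 1.86, isopods 1.48, small clams 1.05, mud crabs 0.812, amphipods 0.657. Add prey in this order while the next type's profitability exceeds the intake rate on those already taken.
Rate on top 1: 0.1392. isopods: 1.48 > 0.1392 → include.
Rate on top 2: 0.245. small clams: 1.05 > 0.245 → include.
Rate on top 3: 0.4953. mud crabs: 0.812 > 0.4953 → include.
Rate on top 4: 0.5534. amphipods: 0.657 > 0.5534 → include.
Optimal diet: polychaete worms, isopods, small clams, mud crabs, amphipods — 5 of 5 types.

5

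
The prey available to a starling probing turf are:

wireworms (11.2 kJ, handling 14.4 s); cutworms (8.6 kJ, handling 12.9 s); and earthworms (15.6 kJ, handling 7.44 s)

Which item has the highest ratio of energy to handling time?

Profitability E/h (kJ/s): wireworms = 11.2/14.4 = 0.778, cutworms = 8.6/12.9 = 0.667, earthworms = 15.6/7.44 = 2.1.
Ranked: earthworms > wireworms > cutworms.

earthworms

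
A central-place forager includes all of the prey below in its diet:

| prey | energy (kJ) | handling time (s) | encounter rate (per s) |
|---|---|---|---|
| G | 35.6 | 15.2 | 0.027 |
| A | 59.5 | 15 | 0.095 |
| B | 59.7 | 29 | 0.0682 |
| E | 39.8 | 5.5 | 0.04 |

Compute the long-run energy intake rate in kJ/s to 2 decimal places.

2.44 kJ/s

R = (0.027×35.6 + 0.095×59.5 + 0.0682×59.7 + 0.04×39.8) / (1 + 0.027×15.2 + 0.095×15 + 0.0682×29 + 0.04×5.5) = 12.28/5.033 = 2.439 kJ/s.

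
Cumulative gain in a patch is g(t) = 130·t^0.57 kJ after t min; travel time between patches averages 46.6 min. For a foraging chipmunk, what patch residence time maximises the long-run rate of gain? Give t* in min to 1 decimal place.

Optimal t* satisfies g'(t*) = g(t*)/(T + t*).
g'(t) = 0.57·130·t^-0.43. Setting 0.57·130·t^-0.43 = 130·t^0.57/(46.6+t) gives 0.57(46.6+t) = t, so 0.43·t = 0.57×46.6.
t* = 0.57×46.6/0.43 = 61.77 min.

61.8 min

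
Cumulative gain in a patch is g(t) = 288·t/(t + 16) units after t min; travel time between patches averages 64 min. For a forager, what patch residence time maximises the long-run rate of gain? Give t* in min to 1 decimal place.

By the marginal value theorem, leave when the instantaneous gain rate g'(t) equals the habitat-wide average g(t)/(T + t).
g'(t) = 288·16/(t + 16)². Setting 288·16/(t+16)² = 288t/[(t+16)(64+t)] gives 16(64+t) = t(t+16), so t² = 16×64 = 1024.
t* = √1024 = 32 min.

32.0 min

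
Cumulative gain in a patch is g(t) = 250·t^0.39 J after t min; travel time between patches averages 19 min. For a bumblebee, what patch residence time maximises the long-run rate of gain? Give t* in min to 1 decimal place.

12.1 min

Optimal t* satisfies g'(t*) = g(t*)/(T + t*).
g'(t) = 0.39·250·t^-0.61. Setting 0.39·250·t^-0.61 = 250·t^0.39/(19+t) gives 0.39(19+t) = t, so 0.61·t = 0.39×19.
t* = 0.39×19/0.61 = 12.15 min.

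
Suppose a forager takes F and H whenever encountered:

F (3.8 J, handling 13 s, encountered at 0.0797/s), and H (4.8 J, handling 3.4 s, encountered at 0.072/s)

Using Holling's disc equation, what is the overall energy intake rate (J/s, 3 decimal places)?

Energy encountered per unit search time: 0.0797×3.8 + 0.072×4.8 = 0.6485 J/s.
Handling time per unit search time: 0.0797×13 + 0.072×3.4 = 1.281.
Rate = 0.6485/(1 + 1.281) = 0.2843 J/s.

0.284 J/s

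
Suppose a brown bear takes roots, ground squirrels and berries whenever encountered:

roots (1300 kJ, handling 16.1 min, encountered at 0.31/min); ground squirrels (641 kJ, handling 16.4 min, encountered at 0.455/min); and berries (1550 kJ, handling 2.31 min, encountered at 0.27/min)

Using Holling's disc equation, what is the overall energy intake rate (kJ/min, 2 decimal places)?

Energy encountered per unit search time: 0.31×1300 + 0.455×641 + 0.27×1550 = 1113 kJ/min.
Handling time per unit search time: 0.31×16.1 + 0.455×16.4 + 0.27×2.31 = 13.08.
Rate = 1113/(1 + 13.08) = 79.08 kJ/min.

79.08 kJ/min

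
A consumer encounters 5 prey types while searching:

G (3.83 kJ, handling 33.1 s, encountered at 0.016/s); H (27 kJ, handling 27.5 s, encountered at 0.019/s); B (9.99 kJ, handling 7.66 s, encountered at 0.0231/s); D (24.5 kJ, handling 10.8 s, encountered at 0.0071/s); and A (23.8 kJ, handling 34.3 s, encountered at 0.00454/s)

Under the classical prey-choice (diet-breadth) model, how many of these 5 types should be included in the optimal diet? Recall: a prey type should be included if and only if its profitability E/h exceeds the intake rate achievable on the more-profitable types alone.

E/h in descending order: D 2.27, B 1.3, H 0.982, A 0.694, G 0.116 kJ/s. The optimal diet is the largest prefix of this list for which every included type satisfies E_i/h_i > R on the types above it.
Rate on top 1: 0.1616. B: 1.3 > 0.1616 → include.
Rate on top 2: 0.3228. H: 0.982 > 0.3228 → include.
Rate on top 3: 0.5167. A: 0.694 > 0.5167 → include.
Rate on top 4: 0.531. G: 0.116 < 0.531 → exclude; stop.
Optimal diet: D, B, H, A — 4 of 5 types.

4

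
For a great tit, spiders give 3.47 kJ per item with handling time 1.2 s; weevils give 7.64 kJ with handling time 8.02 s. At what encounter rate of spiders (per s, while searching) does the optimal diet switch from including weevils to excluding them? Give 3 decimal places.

0.409 per s

At the threshold, the rate on spiders alone equals the profitability of weevils: λ·3.47/(1 + λ·1.2) = 7.64/8.02 = 0.9526.
Rearranging, λ(3.47 − 0.9526×1.2) = 0.9526, so λ = 0.9526/2.327 = 0.4094 per s.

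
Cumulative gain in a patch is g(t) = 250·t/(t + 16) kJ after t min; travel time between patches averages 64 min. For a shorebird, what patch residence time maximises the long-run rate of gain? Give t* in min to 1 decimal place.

Maximise g(t)/(T+t): set derivative to zero → g'(t)(T+t) = g(t).
g'(t) = 250·16/(t + 16)². Setting 250·16/(t+16)² = 250t/[(t+16)(64+t)] gives 16(64+t) = t(t+16), so t² = 16×64 = 1024.
t* = √1024 = 32 min.

32.0 min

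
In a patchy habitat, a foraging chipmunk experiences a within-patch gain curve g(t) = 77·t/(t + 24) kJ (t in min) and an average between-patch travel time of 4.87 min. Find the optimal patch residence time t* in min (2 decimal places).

10.81 min

By the marginal value theorem, leave when the instantaneous gain rate g'(t) equals the habitat-wide average g(t)/(T + t).
g'(t) = 77·24/(t + 24)². Setting 77·24/(t+24)² = 77t/[(t+24)(4.87+t)] gives 24(4.87+t) = t(t+24), so t² = 24×4.87 = 116.9.
t* = √116.9 = 10.81 min.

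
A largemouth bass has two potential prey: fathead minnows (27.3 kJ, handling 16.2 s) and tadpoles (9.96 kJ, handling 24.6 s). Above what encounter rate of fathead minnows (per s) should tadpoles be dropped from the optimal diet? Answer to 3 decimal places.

The zero-one rule: include tadpoles iff E₂/h₂ > λE₁/(1+λh₁). Equality gives the switch point.
λE₁h₂ = E₂ + λE₂h₁ ⇒ λ = E₂/(E₁h₂ − E₂h₁) = 9.96/(671.6 − 161.4) = 0.01952 per s.

0.020 per s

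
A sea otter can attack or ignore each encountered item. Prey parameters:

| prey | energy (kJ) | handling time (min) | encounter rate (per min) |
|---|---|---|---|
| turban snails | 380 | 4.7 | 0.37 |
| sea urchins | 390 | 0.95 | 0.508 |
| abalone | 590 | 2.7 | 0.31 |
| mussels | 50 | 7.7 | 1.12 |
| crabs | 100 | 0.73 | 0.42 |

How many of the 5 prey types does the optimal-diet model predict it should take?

E/h in descending order: sea urchins 411, abalone 219, crabs 137, turban snails 80.9, mussels 6.49 kJ/min. The optimal diet is the largest prefix of this list for which every included type satisfies E_i/h_i > R on the types above it.
Rate on top 1: 133.6. abalone: 219 > 133.6 → include.
Rate on top 2: 164.3. crabs: 137 < 164.3 → exclude; stop.
Optimal diet: sea urchins, abalone — 2 of 5 types.

2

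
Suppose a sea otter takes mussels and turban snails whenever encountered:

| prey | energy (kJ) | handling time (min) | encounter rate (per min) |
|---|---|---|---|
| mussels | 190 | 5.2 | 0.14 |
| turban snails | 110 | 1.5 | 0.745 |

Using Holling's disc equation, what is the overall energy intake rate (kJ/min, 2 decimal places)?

Energy encountered per unit search time: 0.14×190 + 0.745×110 = 108.6 kJ/min.
Handling time per unit search time: 0.14×5.2 + 0.745×1.5 = 1.845.
Rate = 108.6/(1 + 1.845) = 38.15 kJ/min.

38.15 kJ/min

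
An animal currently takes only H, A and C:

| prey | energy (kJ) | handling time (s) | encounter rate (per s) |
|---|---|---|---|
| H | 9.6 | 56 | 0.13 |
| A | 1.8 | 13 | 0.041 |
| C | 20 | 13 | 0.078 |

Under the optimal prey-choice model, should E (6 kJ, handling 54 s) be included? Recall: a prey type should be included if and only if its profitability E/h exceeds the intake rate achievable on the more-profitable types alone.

Current rate: (0.13×9.6 + 0.041×1.8 + 0.078×20)/(1 + 0.13×56 + 0.041×13 + 0.078×13) = 0.2933 kJ/s.
E: E/h = 6/54 = 0.1111 kJ/s.
0.1111 < 0.2933, so adding E would lower the average — exclude it.

No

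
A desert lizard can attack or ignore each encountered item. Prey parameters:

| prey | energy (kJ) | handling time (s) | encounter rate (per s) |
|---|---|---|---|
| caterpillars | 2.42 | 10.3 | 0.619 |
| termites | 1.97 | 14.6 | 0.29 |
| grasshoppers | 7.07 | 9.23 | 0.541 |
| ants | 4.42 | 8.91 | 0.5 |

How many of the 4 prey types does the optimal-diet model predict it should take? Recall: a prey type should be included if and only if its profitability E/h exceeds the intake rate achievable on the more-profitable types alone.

Rank by E/h (kJ/s): grasshoppers 0.766, ants 0.496, caterpillars 0.235, termites 0.135. Include each in turn until the next type's E/h falls below the running intake rate.
Rate on top 1: 0.6382. ants: 0.496 < 0.6382 → exclude; stop.
Optimal diet: grasshoppers — 1 of 4 types.

1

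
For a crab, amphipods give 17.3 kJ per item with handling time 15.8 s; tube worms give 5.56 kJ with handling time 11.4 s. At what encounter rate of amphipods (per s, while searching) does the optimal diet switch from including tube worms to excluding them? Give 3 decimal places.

At the threshold, the rate on amphipods alone equals the profitability of tube worms: λ·17.3/(1 + λ·15.8) = 5.56/11.4 = 0.4877.
Rearranging, λ(17.3 − 0.4877×15.8) = 0.4877, so λ = 0.4877/9.594 = 0.05084 per s.

0.051 per s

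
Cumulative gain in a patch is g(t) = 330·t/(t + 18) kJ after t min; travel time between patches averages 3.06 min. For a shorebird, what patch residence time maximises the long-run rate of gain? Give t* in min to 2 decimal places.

Optimal t* satisfies g'(t*) = g(t*)/(T + t*).
g'(t) = 330·18/(t + 18)². Setting 330·18/(t+18)² = 330t/[(t+18)(3.06+t)] gives 18(3.06+t) = t(t+18), so t² = 18×3.06 = 55.08.
t* = √55.08 = 7.422 min.

7.42 min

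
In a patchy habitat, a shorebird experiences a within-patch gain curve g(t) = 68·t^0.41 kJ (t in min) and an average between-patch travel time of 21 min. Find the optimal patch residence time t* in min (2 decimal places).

Optimal t* satisfies g'(t*) = g(t*)/(T + t*).
g'(t) = 0.41·68·t^-0.59. Setting 0.41·68·t^-0.59 = 68·t^0.41/(21+t) gives 0.41(21+t) = t, so 0.59·t = 0.41×21.
t* = 0.41×21/0.59 = 14.59 min.

14.59 min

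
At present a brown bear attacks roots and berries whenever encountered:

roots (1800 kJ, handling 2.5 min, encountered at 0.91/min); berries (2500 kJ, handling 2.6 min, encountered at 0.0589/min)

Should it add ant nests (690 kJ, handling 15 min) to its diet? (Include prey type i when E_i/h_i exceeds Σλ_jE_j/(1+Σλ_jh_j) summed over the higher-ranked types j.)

Intake rate on the current diet: R = (0.91×1800 + 0.0589×2500) / (1 + 0.91×2.5 + 0.0589×2.6) = 1785/3.428 = 520.8 kJ/min.
ant nests: E/h = 690/15 = 46 kJ/min.
Since 46 < R, time spent handling ant nests is better spent searching.

No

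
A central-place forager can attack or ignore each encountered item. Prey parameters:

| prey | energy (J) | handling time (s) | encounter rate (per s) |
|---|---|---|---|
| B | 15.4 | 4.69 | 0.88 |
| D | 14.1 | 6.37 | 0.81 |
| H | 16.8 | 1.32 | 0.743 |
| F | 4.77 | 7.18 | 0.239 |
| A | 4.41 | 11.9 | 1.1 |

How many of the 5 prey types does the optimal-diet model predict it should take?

Rank by E/h (J/s): H 12.7, B 3.28, D 2.21, F 0.664, A 0.371. Include each in turn until the next type's E/h falls below the running intake rate.
Rate on top 1: 6.302. B: 3.28 < 6.302 → exclude; stop.
Optimal diet: H — 1 of 5 types.

1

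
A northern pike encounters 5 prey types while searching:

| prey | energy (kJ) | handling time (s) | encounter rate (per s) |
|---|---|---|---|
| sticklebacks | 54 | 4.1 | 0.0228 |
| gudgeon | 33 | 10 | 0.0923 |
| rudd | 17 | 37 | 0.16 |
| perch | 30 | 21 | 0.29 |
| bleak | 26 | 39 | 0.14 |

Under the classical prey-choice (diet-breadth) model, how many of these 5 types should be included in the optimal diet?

Profitabilities (E/h, kJ/s): sticklebacks 13.2, gudgeon 3.3, perch 1.43, bleak 0.667, rudd 0.459. Add prey in this order while the next type's profitability exceeds the intake rate on those already taken.
Rate on top 1: 1.126. gudgeon: 3.3 > 1.126 → include.
Rate on top 2: 2.121. perch: 1.43 < 2.121 → exclude; stop.
Optimal diet: sticklebacks, gudgeon — 2 of 5 types.

2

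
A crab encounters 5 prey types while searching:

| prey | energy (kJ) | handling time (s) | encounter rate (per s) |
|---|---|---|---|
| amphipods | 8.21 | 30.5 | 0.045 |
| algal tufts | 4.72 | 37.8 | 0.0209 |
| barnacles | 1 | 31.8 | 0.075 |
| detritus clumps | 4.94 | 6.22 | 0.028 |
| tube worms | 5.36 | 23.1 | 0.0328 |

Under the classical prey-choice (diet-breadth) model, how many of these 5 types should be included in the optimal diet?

3

Profitabilities (E/h, kJ/s): detritus clumps 0.794, amphipods 0.269, tube worms 0.232, algal tufts 0.125, barnacles 0.0314. Add prey in this order while the next type's profitability exceeds the intake rate on those already taken.
Rate on top 1: 0.1178. amphipods: 0.269 > 0.1178 → include.
Rate on top 2: 0.1994. tube worms: 0.232 > 0.1994 → include.
Rate on top 3: 0.2069. algal tufts: 0.125 < 0.2069 → exclude; stop.
Optimal diet: detritus clumps, amphipods, tube worms — 3 of 5 types.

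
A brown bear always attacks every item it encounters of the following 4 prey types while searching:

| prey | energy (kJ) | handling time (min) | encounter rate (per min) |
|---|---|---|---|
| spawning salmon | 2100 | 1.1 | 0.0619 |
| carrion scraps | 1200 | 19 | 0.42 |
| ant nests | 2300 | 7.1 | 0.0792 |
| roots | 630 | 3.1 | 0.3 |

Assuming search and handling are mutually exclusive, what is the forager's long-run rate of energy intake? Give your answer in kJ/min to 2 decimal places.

R = Σλ_iE_i / (1 + Σλ_ih_i)
Numerator: 0.0619×2100 + 0.42×1200 + 0.0792×2300 + 0.3×630 = 1005
Denominator: 1 + 0.0619×1.1 + 0.42×19 + 0.0792×7.1 + 0.3×3.1 = 10.54
R = 1005/10.54 = 95.36 kJ/min

95.36 kJ/min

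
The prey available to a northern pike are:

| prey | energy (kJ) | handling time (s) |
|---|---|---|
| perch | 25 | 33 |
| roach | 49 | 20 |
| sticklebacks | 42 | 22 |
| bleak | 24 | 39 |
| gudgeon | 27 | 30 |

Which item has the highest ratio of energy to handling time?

roach

In descending order of E/h:
roach: 49/20 = 2.45 kJ/s
sticklebacks: 42/22 = 1.91 kJ/s
gudgeon: 27/30 = 0.9 kJ/s
perch: 25/33 = 0.758 kJ/s
bleak: 24/39 = 0.615 kJ/s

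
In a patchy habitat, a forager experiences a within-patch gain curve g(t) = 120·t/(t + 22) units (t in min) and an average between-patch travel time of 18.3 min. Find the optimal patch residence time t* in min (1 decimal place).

Maximise g(t)/(T+t): set derivative to zero → g'(t)(T+t) = g(t).
g'(t) = 120·22/(t + 22)². Setting 120·22/(t+22)² = 120t/[(t+22)(18.3+t)] gives 22(18.3+t) = t(t+22), so t² = 22×18.3 = 402.6.
t* = √402.6 = 20.06 min.

20.1 min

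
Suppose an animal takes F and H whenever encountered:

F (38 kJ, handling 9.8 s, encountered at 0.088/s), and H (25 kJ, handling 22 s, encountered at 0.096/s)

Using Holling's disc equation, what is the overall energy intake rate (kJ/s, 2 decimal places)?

1.45 kJ/s

R = Σλ_iE_i / (1 + Σλ_ih_i)
Numerator: 0.088×38 + 0.096×25 = 5.744
Denominator: 1 + 0.088×9.8 + 0.096×22 = 3.974
R = 5.744/3.974 = 1.445 kJ/s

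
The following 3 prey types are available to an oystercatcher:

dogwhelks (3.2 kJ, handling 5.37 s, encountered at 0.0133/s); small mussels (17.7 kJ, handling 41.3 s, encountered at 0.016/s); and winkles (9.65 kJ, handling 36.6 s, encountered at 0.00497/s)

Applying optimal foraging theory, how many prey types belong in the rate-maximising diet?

Rank by E/h (kJ/s): dogwhelks 0.596, small mussels 0.429, winkles 0.264. Include each in turn until the next type's E/h falls below the running intake rate.
Rate on top 1: 0.03972. small mussels: 0.429 > 0.03972 → include.
Rate on top 2: 0.1881. winkles: 0.264 > 0.1881 → include.
Optimal diet: dogwhelks, small mussels, winkles — 3 of 3 types.

3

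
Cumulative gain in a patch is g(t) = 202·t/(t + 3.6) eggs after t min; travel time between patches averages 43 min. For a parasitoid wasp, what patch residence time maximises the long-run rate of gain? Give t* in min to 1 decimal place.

12.4 min

Maximise g(t)/(T+t): set derivative to zero → g'(t)(T+t) = g(t).
g'(t) = 202·3.6/(t + 3.6)². Setting 202·3.6/(t+3.6)² = 202t/[(t+3.6)(43+t)] gives 3.6(43+t) = t(t+3.6), so t² = 3.6×43 = 154.8.
t* = √154.8 = 12.44 min.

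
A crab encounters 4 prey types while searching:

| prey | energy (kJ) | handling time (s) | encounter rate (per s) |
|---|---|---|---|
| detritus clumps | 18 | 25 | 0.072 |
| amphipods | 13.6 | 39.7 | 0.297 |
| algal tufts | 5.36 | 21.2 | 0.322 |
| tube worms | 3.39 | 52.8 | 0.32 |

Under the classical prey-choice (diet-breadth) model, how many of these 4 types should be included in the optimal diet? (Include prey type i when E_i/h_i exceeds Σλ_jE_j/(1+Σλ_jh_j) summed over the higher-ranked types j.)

1

Profitabilities (E/h, kJ/s): detritus clumps 0.72, amphipods 0.343, algal tufts 0.253, tube worms 0.0642. Add prey in this order while the next type's profitability exceeds the intake rate on those already taken.
Rate on top 1: 0.4629. amphipods: 0.343 < 0.4629 → exclude; stop.
Optimal diet: detritus clumps — 1 of 4 types.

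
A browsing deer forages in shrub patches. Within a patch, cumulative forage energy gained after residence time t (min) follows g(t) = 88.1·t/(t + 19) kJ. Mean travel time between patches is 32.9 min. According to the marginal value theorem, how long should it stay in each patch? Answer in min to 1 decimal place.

Maximise g(t)/(T+t): set derivative to zero → g'(t)(T+t) = g(t).
g'(t) = 88.1·19/(t + 19)². Setting 88.1·19/(t+19)² = 88.1t/[(t+19)(32.9+t)] gives 19(32.9+t) = t(t+19), so t² = 19×32.9 = 625.1.
t* = √625.1 = 25 min.

25.0 min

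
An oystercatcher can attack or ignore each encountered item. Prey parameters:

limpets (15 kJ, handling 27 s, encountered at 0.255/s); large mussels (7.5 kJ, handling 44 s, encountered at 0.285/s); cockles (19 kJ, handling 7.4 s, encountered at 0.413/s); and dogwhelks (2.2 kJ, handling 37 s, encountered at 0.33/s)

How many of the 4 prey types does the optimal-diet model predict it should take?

1

Profitabilities (E/h, kJ/s): cockles 2.57, limpets 0.556, large mussels 0.17, dogwhelks 0.0595. Add prey in this order while the next type's profitability exceeds the intake rate on those already taken.
Rate on top 1: 1.935. limpets: 0.556 < 1.935 → exclude; stop.
Optimal diet: cockles — 1 of 4 types.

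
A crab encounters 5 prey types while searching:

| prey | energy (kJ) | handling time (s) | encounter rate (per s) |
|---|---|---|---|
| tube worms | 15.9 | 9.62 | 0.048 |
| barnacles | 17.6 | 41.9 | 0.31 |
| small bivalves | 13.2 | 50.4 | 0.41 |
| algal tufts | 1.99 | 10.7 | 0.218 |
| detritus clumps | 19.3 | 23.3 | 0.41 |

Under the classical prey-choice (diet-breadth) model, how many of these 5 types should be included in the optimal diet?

Rank by E/h (kJ/s): tube worms 1.65, detritus clumps 0.828, barnacles 0.42, small bivalves 0.262, algal tufts 0.186. Include each in turn until the next type's E/h falls below the running intake rate.
Rate on top 1: 0.5221. detritus clumps: 0.828 > 0.5221 → include.
Rate on top 2: 0.7877. barnacles: 0.42 < 0.7877 → exclude; stop.
Optimal diet: tube worms, detritus clumps — 2 of 5 types.

2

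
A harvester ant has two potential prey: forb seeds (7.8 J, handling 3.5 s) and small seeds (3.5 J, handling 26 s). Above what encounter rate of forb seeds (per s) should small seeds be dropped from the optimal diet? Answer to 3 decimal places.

0.018 per s

At the threshold, the rate on forb seeds alone equals the profitability of small seeds: λ·7.8/(1 + λ·3.5) = 3.5/26 = 0.1346.
Rearranging, λ(7.8 − 0.1346×3.5) = 0.1346, so λ = 0.1346/7.329 = 0.01837 per s.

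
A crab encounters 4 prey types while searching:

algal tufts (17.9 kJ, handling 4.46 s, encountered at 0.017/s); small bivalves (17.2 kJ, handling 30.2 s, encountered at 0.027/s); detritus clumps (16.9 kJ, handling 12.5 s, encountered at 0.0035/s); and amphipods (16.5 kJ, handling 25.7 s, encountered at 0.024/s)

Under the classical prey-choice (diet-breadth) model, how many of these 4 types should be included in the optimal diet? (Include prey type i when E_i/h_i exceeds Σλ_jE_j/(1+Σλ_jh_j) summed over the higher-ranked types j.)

E/h in descending order: algal tufts 4.01, detritus clumps 1.35, amphipods 0.642, small bivalves 0.57 kJ/s. The optimal diet is the largest prefix of this list for which every included type satisfies E_i/h_i > R on the types above it.
Rate on top 1: 0.2829. detritus clumps: 1.35 > 0.2829 → include.
Rate on top 2: 0.3246. amphipods: 0.642 > 0.3246 → include.
Rate on top 3: 0.4374. small bivalves: 0.57 > 0.4374 → include.
Optimal diet: algal tufts, detritus clumps, amphipods, small bivalves — 4 of 4 types.

4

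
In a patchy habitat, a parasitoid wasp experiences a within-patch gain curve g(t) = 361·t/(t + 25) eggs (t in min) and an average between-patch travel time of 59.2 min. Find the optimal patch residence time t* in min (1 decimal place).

38.5 min

By the marginal value theorem, leave when the instantaneous gain rate g'(t) equals the habitat-wide average g(t)/(T + t).
g'(t) = 361·25/(t + 25)². Setting 361·25/(t+25)² = 361t/[(t+25)(59.2+t)] gives 25(59.2+t) = t(t+25), so t² = 25×59.2 = 1480.
t* = √1480 = 38.47 min.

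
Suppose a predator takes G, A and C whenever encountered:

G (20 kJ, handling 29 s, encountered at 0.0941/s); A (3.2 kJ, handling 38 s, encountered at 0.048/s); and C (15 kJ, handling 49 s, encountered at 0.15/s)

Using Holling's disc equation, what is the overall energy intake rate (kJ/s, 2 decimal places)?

0.33 kJ/s

R = (0.0941×20 + 0.048×3.2 + 0.15×15) / (1 + 0.0941×29 + 0.048×38 + 0.15×49) = 4.286/12.9 = 0.3321 kJ/s.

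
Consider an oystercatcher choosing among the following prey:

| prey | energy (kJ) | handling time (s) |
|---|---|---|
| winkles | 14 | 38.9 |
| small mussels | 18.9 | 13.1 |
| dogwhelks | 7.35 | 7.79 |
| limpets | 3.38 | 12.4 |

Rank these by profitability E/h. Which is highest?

small mussels

In descending order of E/h:
small mussels: 18.9/13.1 = 1.44 kJ/s
dogwhelks: 7.35/7.79 = 0.944 kJ/s
winkles: 14/38.9 = 0.36 kJ/s
limpets: 3.38/12.4 = 0.273 kJ/s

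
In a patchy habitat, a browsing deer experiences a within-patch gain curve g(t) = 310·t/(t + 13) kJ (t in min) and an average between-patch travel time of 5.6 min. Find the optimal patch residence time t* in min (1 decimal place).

Optimal t* satisfies g'(t*) = g(t*)/(T + t*).
g'(t) = 310·13/(t + 13)². Setting 310·13/(t+13)² = 310t/[(t+13)(5.6+t)] gives 13(5.6+t) = t(t+13), so t² = 13×5.6 = 72.8.
t* = √72.8 = 8.532 min.

8.5 min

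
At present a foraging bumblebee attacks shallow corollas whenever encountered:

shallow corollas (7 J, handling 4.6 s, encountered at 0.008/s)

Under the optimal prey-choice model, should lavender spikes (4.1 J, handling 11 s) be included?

Yes

On shallow corollas alone, R = ΣλE/(1+Σλh) = 0.056/1.037 = 0.05401 J/s.
lavender spikes: E/h = 4.1/11 = 0.3727 J/s.
Since 0.3727 > R, including lavender spikes increases the long-run rate.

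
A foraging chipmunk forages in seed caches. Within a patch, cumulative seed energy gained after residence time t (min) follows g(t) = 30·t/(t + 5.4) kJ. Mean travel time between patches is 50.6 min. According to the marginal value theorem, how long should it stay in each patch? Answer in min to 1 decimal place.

Maximise g(t)/(T+t): set derivative to zero → g'(t)(T+t) = g(t).
g'(t) = 30·5.4/(t + 5.4)². Setting 30·5.4/(t+5.4)² = 30t/[(t+5.4)(50.6+t)] gives 5.4(50.6+t) = t(t+5.4), so t² = 5.4×50.6 = 273.2.
t* = √273.2 = 16.53 min.

16.5 min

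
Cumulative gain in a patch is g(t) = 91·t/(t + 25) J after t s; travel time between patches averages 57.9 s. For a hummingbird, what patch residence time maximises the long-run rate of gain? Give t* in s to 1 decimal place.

38.0 s

Maximise g(t)/(T+t): set derivative to zero → g'(t)(T+t) = g(t).
g'(t) = 91·25/(t + 25)². Setting 91·25/(t+25)² = 91t/[(t+25)(57.9+t)] gives 25(57.9+t) = t(t+25), so t² = 25×57.9 = 1448.
t* = √1448 = 38.05 s.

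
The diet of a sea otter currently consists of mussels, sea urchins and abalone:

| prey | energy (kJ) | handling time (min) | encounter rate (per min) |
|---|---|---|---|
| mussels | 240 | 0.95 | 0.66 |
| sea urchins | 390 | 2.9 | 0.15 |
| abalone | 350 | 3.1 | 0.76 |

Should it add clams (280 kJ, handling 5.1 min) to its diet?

No

On mussels, sea urchins and abalone alone, R = ΣλE/(1+Σλh) = 482.9/4.418 = 109.3 kJ/min.
Profitability of clams: 280/5.1 = 54.9 kJ/min.
54.9 < 109.3, so adding clams would lower the average — exclude it.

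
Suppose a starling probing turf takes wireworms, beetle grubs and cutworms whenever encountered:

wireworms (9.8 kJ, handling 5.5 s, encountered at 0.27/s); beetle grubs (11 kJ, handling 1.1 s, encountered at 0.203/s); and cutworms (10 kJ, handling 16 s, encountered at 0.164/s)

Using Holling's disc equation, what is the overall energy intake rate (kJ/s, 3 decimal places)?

Energy encountered per unit search time: 0.27×9.8 + 0.203×11 + 0.164×10 = 6.519 kJ/s.
Handling time per unit search time: 0.27×5.5 + 0.203×1.1 + 0.164×16 = 4.332.
Rate = 6.519/(1 + 4.332) = 1.223 kJ/s.

1.223 kJ/s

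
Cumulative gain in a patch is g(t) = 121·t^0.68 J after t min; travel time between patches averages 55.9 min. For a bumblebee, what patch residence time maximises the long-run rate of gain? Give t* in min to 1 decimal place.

Optimal t* satisfies g'(t*) = g(t*)/(T + t*).
g'(t) = 0.68·121·t^-0.32. Setting 0.68·121·t^-0.32 = 121·t^0.68/(55.9+t) gives 0.68(55.9+t) = t, so 0.32·t = 0.68×55.9.
t* = 0.68×55.9/0.32 = 118.8 min.

118.8 min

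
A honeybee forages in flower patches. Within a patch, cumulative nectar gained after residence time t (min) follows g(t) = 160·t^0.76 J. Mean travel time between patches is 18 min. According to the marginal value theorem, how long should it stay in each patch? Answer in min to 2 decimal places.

57.00 min

By the marginal value theorem, leave when the instantaneous gain rate g'(t) equals the habitat-wide average g(t)/(T + t).
g'(t) = 0.76·160·t^-0.24. Setting 0.76·160·t^-0.24 = 160·t^0.76/(18+t) gives 0.76(18+t) = t, so 0.24·t = 0.76×18.
t* = 0.76×18/0.24 = 57 min.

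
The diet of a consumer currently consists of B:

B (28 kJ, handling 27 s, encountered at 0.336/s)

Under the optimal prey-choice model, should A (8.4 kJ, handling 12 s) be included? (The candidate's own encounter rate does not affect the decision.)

No

Current rate: (0.336×28)/(1 + 0.336×27) = 0.9341 kJ/s.
Profitability of A: 8.4/12 = 0.7 kJ/s.
Since 0.7 < R, time spent handling A is better spent searching.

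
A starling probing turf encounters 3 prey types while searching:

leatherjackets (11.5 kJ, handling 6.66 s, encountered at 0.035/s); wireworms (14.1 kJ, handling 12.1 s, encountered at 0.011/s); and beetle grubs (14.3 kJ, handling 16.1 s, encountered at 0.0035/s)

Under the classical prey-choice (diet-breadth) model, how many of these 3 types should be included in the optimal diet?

Profitabilities (E/h, kJ/s): leatherjackets 1.73, wireworms 1.17, beetle grubs 0.888. Add prey in this order while the next type's profitability exceeds the intake rate on those already taken.
Rate on top 1: 0.3264. wireworms: 1.17 > 0.3264 → include.
Rate on top 2: 0.4081. beetle grubs: 0.888 > 0.4081 → include.
Optimal diet: leatherjackets, wireworms, beetle grubs — 3 of 3 types.

3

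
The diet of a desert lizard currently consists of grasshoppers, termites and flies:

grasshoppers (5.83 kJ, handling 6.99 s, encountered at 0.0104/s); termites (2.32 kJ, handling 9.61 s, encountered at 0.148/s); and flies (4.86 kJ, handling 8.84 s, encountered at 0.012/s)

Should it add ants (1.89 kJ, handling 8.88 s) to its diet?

Yes

Current rate: (0.0104×5.83 + 0.148×2.32 + 0.012×4.86)/(1 + 0.0104×6.99 + 0.148×9.61 + 0.012×8.84) = 0.1777 kJ/s.
ants: E/h = 1.89/8.88 = 0.2128 kJ/s.
0.2128 > 0.1777, so adding ants raises the average — include it.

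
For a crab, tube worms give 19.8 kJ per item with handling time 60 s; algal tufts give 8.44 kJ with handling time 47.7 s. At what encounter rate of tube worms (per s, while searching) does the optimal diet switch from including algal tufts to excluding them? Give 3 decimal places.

0.019 per s

Drop algal tufts once their profitability E₂/h₂ falls below the rate achievable on tube worms alone: E₂/h₂ = λE₁/(1 + λh₁).
Solve for λ: λE₁h₂ = E₂(1 + λh₁) → λ(E₁h₂ − E₂h₁) = E₂ → λ = E₂/(E₁h₂ − E₂h₁).
λ = 8.44/(19.8×47.7 − 8.44×60) = 8.44/438.1 = 0.01927 per s.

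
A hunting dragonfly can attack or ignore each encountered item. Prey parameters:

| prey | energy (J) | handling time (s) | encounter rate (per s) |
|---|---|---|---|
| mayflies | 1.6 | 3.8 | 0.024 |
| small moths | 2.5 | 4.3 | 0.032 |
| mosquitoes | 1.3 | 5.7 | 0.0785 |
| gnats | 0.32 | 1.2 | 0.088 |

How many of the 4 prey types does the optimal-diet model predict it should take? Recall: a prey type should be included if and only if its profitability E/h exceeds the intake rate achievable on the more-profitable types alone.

E/h in descending order: small moths 0.581, mayflies 0.421, gnats 0.267, mosquitoes 0.228 J/s. The optimal diet is the largest prefix of this list for which every included type satisfies E_i/h_i > R on the types above it.
Rate on top 1: 0.07032. mayflies: 0.421 > 0.07032 → include.
Rate on top 2: 0.09635. gnats: 0.267 > 0.09635 → include.
Rate on top 3: 0.1098. mosquitoes: 0.228 > 0.1098 → include.
Optimal diet: small moths, mayflies, gnats, mosquitoes — 4 of 4 types.

4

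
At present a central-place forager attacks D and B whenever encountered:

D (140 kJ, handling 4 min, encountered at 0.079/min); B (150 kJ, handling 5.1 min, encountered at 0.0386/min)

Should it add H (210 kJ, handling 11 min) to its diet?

Yes

On D and B alone, R = ΣλE/(1+Σλh) = 16.85/1.513 = 11.14 kJ/min.
Profitability of H: 210/11 = 19.09 kJ/min.
19.09 > 11.14, so adding H raises the average — include it.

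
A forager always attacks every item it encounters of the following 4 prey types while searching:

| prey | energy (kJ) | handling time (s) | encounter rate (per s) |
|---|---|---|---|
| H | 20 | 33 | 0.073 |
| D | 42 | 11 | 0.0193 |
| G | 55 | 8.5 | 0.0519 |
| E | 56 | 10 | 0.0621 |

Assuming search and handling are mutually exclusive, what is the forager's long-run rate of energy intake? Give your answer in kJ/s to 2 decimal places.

R = Σλ_iE_i / (1 + Σλ_ih_i)
Numerator: 0.073×20 + 0.0193×42 + 0.0519×55 + 0.0621×56 = 8.603
Denominator: 1 + 0.073×33 + 0.0193×11 + 0.0519×8.5 + 0.0621×10 = 4.683
R = 8.603/4.683 = 1.837 kJ/s

1.84 kJ/s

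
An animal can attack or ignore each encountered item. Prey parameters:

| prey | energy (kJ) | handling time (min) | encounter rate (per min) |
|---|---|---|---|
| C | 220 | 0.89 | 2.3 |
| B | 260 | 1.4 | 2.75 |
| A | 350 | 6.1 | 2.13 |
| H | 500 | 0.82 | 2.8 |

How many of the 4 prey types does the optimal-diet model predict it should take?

1

E/h in descending order: H 610, C 247, B 186, A 57.4 kJ/min. The optimal diet is the largest prefix of this list for which every included type satisfies E_i/h_i > R on the types above it.
Rate on top 1: 424.8. C: 247 < 424.8 → exclude; stop.
Optimal diet: H — 1 of 4 types.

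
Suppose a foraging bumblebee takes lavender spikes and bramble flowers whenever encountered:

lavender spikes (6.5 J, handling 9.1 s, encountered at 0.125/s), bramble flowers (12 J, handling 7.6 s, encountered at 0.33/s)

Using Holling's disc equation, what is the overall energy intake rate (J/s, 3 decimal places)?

1.027 J/s

R = Σλ_iE_i / (1 + Σλ_ih_i)
Numerator: 0.125×6.5 + 0.33×12 = 4.772
Denominator: 1 + 0.125×9.1 + 0.33×7.6 = 4.646
R = 4.772/4.646 = 1.027 J/s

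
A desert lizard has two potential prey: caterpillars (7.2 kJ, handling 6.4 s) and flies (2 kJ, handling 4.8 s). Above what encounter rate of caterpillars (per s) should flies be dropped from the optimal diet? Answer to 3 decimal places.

Drop flies once their profitability E₂/h₂ falls below the rate achievable on caterpillars alone: E₂/h₂ = λE₁/(1 + λh₁).
Solve for λ: λE₁h₂ = E₂(1 + λh₁) → λ(E₁h₂ − E₂h₁) = E₂ → λ = E₂/(E₁h₂ − E₂h₁).
λ = 2/(7.2×4.8 − 2×6.4) = 2/21.76 = 0.09191 per s.

0.092 per s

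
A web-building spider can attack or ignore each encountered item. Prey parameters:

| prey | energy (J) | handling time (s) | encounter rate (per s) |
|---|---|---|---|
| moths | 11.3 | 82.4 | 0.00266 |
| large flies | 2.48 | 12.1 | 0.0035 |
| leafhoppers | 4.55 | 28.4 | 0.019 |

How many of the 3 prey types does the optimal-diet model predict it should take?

E/h in descending order: large flies 0.205, leafhoppers 0.16, moths 0.137 J/s. The optimal diet is the largest prefix of this list for which every included type satisfies E_i/h_i > R on the types above it.
Rate on top 1: 0.008327. leafhoppers: 0.16 > 0.008327 → include.
Rate on top 2: 0.06013. moths: 0.137 > 0.06013 → include.
Optimal diet: large flies, leafhoppers, moths — 3 of 3 types.

3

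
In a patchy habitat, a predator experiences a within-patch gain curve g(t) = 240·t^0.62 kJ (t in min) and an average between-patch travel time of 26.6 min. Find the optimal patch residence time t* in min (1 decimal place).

By the marginal value theorem, leave when the instantaneous gain rate g'(t) equals the habitat-wide average g(t)/(T + t).
g'(t) = 0.62·240·t^-0.38. Setting 0.62·240·t^-0.38 = 240·t^0.62/(26.6+t) gives 0.62(26.6+t) = t, so 0.38·t = 0.62×26.6.
t* = 0.62×26.6/0.38 = 43.4 min.

43.4 min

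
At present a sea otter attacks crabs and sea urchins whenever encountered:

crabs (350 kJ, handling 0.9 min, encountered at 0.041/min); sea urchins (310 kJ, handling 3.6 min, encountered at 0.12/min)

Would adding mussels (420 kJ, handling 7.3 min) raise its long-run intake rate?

On crabs and sea urchins alone, R = ΣλE/(1+Σλh) = 51.55/1.469 = 35.09 kJ/min.
Profitability of mussels: 420/7.3 = 57.53 kJ/min.
Since 57.53 > R, including mussels increases the long-run rate.

Yes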